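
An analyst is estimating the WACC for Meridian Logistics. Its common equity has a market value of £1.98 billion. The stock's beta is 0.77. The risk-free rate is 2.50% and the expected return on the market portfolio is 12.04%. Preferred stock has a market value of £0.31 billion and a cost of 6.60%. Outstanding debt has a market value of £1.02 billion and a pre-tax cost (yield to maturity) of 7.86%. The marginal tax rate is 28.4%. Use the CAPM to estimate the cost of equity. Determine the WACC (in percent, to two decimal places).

8.24%

Market risk premium = 12.04% − 2.5% = 9.54%.
Cost of equity via CAPM: Re = 2.5% + 0.77 × 9.54% = 9.8458%.
Total capital V = 1.98 + 0.31 + 1.02 = 3.31.
Equity: weight = 1.98/3.31 = 0.5982; cost = 9.8458%.
Preferred: weight = 0.31/3.31 = 0.0937; cost = 6.6%.
Debt: weight = 1.02/3.31 = 0.3082; after-tax cost = 7.86% × (1 − 28.4%) = 5.6278%.
WACC = 0.5982 × 9.8458% + 0.0937 × 6.6000% + 0.3082 × 5.6278% = 8.2420%.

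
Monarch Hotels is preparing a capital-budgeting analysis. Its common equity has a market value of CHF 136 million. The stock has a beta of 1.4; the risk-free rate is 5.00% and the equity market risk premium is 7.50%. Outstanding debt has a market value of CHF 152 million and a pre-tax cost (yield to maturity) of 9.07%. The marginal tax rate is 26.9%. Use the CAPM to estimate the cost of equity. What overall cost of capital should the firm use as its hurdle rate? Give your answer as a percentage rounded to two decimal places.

Cost of equity via CAPM: Re = 5.0% + 1.4 × 7.5% = 15.5000%.
Total capital V = 136 + 152 = 288.
Equity: weight = 136/288 = 0.4722; cost = 15.5%.
Debt: weight = 152/288 = 0.5278; after-tax cost = 9.07% × (1 − 26.9%) = 6.6302%.
WACC = 0.4722 × 15.5000% + 0.5278 × 6.6302% = 10.8187%.

10.82%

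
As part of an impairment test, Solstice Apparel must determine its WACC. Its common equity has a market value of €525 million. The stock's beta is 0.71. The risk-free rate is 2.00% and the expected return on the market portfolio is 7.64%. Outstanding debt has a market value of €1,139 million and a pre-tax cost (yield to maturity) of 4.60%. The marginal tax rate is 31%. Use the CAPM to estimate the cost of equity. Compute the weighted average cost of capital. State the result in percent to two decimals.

4.07%

Market risk premium = 7.64% − 2.0% = 5.64%.
Cost of equity via CAPM: Re = 2.0% + 0.71 × 5.64% = 6.0044%.
Total capital V = 525 + 1139 = 1664.
Equity: weight = 525/1664 = 0.3155; cost = 6.0044%.
Debt: weight = 1139/1664 = 0.6845; after-tax cost = 4.6% × (1 − 31%) = 3.1740%.
WACC = 0.3155 × 6.0044% + 0.6845 × 3.1740% = 4.0670%.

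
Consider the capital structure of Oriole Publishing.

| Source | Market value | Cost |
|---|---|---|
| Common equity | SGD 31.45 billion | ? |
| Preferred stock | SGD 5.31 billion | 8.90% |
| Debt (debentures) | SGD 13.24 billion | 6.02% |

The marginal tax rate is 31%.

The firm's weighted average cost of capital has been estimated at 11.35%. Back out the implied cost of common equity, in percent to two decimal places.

Total capital V = 31.45 + 5.31 + 13.24 = 50.
Equity weight = 31.45/50 = 0.6290.
Preferred weight = 5.31/50 = 0.1062.
Debentures weight = 13.24/50 = 0.2648.
Debt contribution = 0.2648 × 6.02% × (1 − 31%) = 1.0999%.
Preferred contribution = 0.1062 × 8.9% = 0.9452%.
Required equity contribution = 11.35% − 2.0451% = 9.3049%.
Re = 9.3049% / 0.6290 = 14.7932%.

14.79%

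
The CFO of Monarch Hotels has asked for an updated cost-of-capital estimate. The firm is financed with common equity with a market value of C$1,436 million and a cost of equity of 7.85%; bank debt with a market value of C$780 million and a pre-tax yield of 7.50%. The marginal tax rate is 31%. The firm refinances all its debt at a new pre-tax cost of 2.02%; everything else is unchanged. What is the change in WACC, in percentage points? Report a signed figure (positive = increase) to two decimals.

-1.33 pp

Current WACC:
Total capital V = 1436 + 780 = 2216.
Equity: weight = 1436/2216 = 0.6480; cost = 7.85%.
Bank debt: weight = 780/2216 = 0.3520; after-tax cost = 7.5% × (1 − 31%) = 5.1750%.
WACC = 0.6480 × 7.8500% + 0.3520 × 5.1750% = 6.9084%.
After the change:
Total capital V = 1436 + 780 = 2216.
Equity: weight = 1436/2216 = 0.6480; cost = 7.85%.
Bank debt: weight = 780/2216 = 0.3520; after-tax cost = 2.02% × (1 − 31%) = 1.3938%.
WACC = 0.6480 × 7.8500% + 0.3520 × 1.3938% = 5.5775%.
Change in WACC = 5.5775% − 6.9084% = -1.3309 pp.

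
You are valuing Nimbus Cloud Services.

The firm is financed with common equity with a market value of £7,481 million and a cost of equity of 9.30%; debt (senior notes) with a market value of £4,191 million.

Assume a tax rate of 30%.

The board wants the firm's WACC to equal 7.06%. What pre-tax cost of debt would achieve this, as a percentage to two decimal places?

4.37%

Total capital V = 7481 + 4191 = 11672.
Equity weight = 7481/11672 = 0.6409.
Senior notes weight = 4191/11672 = 0.3591.
Equity contribution = 0.6409 × 9.3% = 5.9607%.
Remaining for debt = 7.06% − 5.9607% = 1.0993%.
Rd × (1 − 30%) × 0.3591 = 1.0993%  ⇒  Rd = 4.3737%.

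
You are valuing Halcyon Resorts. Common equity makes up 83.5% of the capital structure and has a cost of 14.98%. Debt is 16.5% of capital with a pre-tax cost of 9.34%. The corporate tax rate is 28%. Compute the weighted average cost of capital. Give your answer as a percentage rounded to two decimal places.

13.62%

After-tax cost of debt = 9.34% × (1 − 28%) = 6.7248%.
WACC = 0.835 × 14.9800% + 0.165 × 6.7248% = 13.6179%.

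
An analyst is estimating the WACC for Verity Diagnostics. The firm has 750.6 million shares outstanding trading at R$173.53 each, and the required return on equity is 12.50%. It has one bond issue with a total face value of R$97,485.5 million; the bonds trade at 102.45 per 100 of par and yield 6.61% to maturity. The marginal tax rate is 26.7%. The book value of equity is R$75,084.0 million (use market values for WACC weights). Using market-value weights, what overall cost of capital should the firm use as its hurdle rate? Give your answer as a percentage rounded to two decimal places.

Market value of equity E = 173.53 × 750.6m = 130251.618m. Market value of debt D = 97485.5m × 102.45/100 = 99873.89475m.
Total capital V = 130251.618 + 99873.89475 = 230125.51275.
Equity: weight = 130251.618/230125.51275 = 0.5660; cost = 12.5%.
Bonds outstanding: weight = 99873.89475/230125.51275 = 0.4340; after-tax cost = 6.61% × (1 − 26.7%) = 4.8451%.
WACC = 0.5660 × 12.5000% + 0.4340 × 4.8451% = 9.1778%.

9.18%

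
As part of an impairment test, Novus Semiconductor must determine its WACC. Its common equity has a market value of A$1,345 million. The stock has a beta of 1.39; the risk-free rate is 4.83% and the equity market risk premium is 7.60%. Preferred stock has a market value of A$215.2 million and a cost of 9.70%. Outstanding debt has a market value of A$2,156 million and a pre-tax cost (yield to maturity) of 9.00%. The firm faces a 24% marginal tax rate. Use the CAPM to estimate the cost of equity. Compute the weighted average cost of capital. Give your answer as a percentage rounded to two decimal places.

10.10%

Cost of equity via CAPM: Re = 4.83% + 1.39 × 7.6% = 15.3940%.
Total capital V = 1345 + 215.2 + 2156 = 3716.2.
Equity: weight = 1345/3716.2 = 0.3619; cost = 15.394%.
Preferred: weight = 215.2/3716.2 = 0.0579; cost = 9.7%.
Debt: weight = 2156/3716.2 = 0.5802; after-tax cost = 9% × (1 − 24%) = 6.8400%.
WACC = 0.3619 × 15.3940% + 0.0579 × 9.7000% + 0.5802 × 6.8400% = 10.1016%.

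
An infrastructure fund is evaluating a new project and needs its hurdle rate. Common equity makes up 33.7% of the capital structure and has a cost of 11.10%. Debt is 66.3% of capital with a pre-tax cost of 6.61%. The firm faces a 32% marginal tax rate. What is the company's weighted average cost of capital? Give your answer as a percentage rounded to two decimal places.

6.72%

After-tax cost of debt = 6.61% × (1 − 32%) = 4.4948%.
WACC = 0.337 × 11.1000% + 0.663 × 4.4948% = 6.7208%.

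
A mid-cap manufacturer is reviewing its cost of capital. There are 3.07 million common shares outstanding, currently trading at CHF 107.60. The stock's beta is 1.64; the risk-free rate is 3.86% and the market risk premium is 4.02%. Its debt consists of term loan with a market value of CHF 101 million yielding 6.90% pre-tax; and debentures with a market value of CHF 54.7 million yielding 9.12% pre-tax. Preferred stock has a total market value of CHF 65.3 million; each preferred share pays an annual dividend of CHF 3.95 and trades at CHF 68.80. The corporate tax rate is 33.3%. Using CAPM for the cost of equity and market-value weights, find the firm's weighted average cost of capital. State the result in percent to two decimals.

Cost of equity via CAPM: Re = 3.86% + 1.64 × 4.02% = 10.4528%.
Cost of preferred: Rp = 3.95 / 68.8 = 5.7413%.
Market value of equity E = 107.6 × 3.07m = 330.332m.
Total capital V = 330.332 + 65.3 + 101 + 54.7 = 551.332.
Equity: weight = 330.332/551.332 = 0.5992; cost = 10.4528%.
Preferred: weight = 65.3/551.332 = 0.1184; cost = 5.7413%.
Term loan: weight = 101/551.332 = 0.1832; after-tax cost = 6.9% × (1 − 33.3%) = 4.6023%.
Debentures: weight = 54.7/551.332 = 0.0992; after-tax cost = 9.12% × (1 − 33.3%) = 6.0830%.
WACC = 0.5992 × 10.4528% + 0.1184 × 5.7413% + 0.1832 × 4.6023% + 0.0992 × 6.0830% = 8.3895%.

8.39%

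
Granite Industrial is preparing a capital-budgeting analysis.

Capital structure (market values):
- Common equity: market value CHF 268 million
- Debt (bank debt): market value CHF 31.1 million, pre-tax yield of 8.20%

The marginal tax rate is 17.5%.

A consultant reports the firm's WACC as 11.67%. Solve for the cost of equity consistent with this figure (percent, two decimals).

Total capital V = 268 + 31.1 = 299.1.
Equity weight = 268/299.1 = 0.8960.
Bank debt weight = 31.1/299.1 = 0.1040.
Debt contribution = 0.1040 × 8.2% × (1 − 17.5%) = 0.7034%.
Required equity contribution = 11.67% − 0.7034% = 10.9666%.
Re = 10.9666% / 0.8960 = 12.2392%.

12.24%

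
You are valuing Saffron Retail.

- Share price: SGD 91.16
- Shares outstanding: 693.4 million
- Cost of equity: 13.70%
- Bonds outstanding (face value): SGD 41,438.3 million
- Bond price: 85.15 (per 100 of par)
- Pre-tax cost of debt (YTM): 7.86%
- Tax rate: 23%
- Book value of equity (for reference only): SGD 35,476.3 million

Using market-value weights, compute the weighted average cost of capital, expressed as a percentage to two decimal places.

10.96%

Market value of equity E = 91.16 × 693.4m = 63210.344m. Market value of debt D = 41438.3m × 85.15/100 = 35284.71245m.
Total capital V = 63210.344 + 35284.71245 = 98495.05645.
Equity: weight = 63210.344/98495.05645 = 0.6418; cost = 13.7%.
Bonds outstanding: weight = 35284.71245/98495.05645 = 0.3582; after-tax cost = 7.86% × (1 − 23%) = 6.0522%.
WACC = 0.6418 × 13.7000% + 0.3582 × 6.0522% = 10.9603%.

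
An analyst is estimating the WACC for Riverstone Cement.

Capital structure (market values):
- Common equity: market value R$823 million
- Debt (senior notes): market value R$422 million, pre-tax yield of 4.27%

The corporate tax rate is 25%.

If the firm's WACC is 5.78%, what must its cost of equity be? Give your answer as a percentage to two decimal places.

Total capital V = 823 + 422 = 1245.
Equity weight = 823/1245 = 0.6610.
Senior notes weight = 422/1245 = 0.3390.
Debt contribution = 0.3390 × 4.27% × (1 − 25%) = 1.0855%.
Required equity contribution = 5.78% − 1.0855% = 4.6945%.
Re = 4.6945% / 0.6610 = 7.1016%.

7.10%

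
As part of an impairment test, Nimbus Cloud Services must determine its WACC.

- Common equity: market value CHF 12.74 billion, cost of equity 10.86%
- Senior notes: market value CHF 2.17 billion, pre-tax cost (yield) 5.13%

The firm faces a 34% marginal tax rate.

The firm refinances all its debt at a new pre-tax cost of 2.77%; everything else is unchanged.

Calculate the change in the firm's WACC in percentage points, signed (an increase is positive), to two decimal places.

-0.23 pp

Current WACC:
Total capital V = 12.74 + 2.17 = 14.91.
Equity: weight = 12.74/14.91 = 0.8545; cost = 10.86%.
Senior notes: weight = 2.17/14.91 = 0.1455; after-tax cost = 5.13% × (1 − 34%) = 3.3858%.
WACC = 0.8545 × 10.8600% + 0.1455 × 3.3858% = 9.7722%.
After the change:
Total capital V = 12.74 + 2.17 = 14.91.
Equity: weight = 12.74/14.91 = 0.8545; cost = 10.86%.
Senior notes: weight = 2.17/14.91 = 0.1455; after-tax cost = 2.77% × (1 − 34%) = 1.8282%.
WACC = 0.8545 × 10.8600% + 0.1455 × 1.8282% = 9.5455%.
Change in WACC = 9.5455% − 9.7722% = -0.2267 pp.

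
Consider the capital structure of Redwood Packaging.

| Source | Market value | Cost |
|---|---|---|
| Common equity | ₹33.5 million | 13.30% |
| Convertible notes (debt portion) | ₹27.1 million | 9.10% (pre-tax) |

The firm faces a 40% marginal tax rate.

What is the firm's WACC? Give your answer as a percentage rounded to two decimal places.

9.79%

Total capital V = 33.5 + 27.1 = 60.6.
Equity: weight = 33.5/60.6 = 0.5528; cost = 13.3%.
Convertible notes (debt portion): weight = 27.1/60.6 = 0.4472; after-tax cost = 9.1% × (1 − 40%) = 5.4600%.
WACC = 0.5528 × 13.3000% + 0.4472 × 5.4600% = 9.7940%.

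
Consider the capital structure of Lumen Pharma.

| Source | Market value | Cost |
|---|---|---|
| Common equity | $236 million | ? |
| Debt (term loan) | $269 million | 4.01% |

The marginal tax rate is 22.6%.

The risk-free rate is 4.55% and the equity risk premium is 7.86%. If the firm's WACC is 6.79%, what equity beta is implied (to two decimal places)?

0.82

Total capital V = 236 + 269 = 505.
Equity weight = 236/505 = 0.4673.
Term loan weight = 269/505 = 0.5327.
Debt contribution = 0.5327 × 4.01% × (1 − 22.6%) = 1.6533%.
Required equity contribution = 6.79% − 1.6533% = 5.1367%  ⇒  Re = 10.9917%.
CAPM: 10.9917% = 4.55% + β × 7.86%  ⇒  β = 0.8196.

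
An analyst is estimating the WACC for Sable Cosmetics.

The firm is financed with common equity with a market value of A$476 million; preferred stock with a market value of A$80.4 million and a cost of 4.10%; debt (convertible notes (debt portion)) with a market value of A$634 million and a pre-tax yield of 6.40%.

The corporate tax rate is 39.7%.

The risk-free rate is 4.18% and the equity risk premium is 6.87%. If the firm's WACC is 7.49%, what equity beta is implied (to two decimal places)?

1.27

Total capital V = 476 + 80.4 + 634 = 1190.4.
Equity weight = 476/1190.4 = 0.3999.
Preferred weight = 80.4/1190.4 = 0.0675.
Convertible notes (debt portion) weight = 634/1190.4 = 0.5326.
Debt contribution = 0.5326 × 6.4% × (1 − 39.7%) = 2.0554%.
Preferred contribution = 0.0675 × 4.1% = 0.2769%.
Required equity contribution = 7.49% − 2.3323% = 5.1577%  ⇒  Re = 12.8986%.
CAPM: 12.8986% = 4.18% + β × 6.87%  ⇒  β = 1.2691.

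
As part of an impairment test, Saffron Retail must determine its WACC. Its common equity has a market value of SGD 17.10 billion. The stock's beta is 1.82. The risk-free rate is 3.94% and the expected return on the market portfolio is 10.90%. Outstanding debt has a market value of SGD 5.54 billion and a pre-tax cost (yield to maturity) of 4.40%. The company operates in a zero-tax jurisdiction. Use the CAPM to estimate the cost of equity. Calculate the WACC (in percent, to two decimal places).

Market risk premium = 10.9% − 3.94% = 6.96%.
Cost of equity via CAPM: Re = 3.94% + 1.82 × 6.96% = 16.6072%.
Total capital V = 17.1 + 5.54 = 22.64.
Equity: weight = 17.1/22.64 = 0.7553; cost = 16.6072%.
Debt: weight = 5.54/22.64 = 0.2447; after-tax cost = 4.4% × (1 − 0%) = 4.4000%.
WACC = 0.7553 × 16.6072% + 0.2447 × 4.4000% = 13.6201%.

13.62%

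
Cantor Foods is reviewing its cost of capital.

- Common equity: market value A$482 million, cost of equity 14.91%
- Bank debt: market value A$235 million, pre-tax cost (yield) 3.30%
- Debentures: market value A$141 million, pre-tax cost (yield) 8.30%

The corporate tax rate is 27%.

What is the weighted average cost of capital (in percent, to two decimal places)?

10.03%

Total capital V = 482 + 235 + 141 = 858.
Equity: weight = 482/858 = 0.5618; cost = 14.91%.
Bank debt: weight = 235/858 = 0.2739; after-tax cost = 3.3% × (1 − 27%) = 2.4090%.
Debentures: weight = 141/858 = 0.1643; after-tax cost = 8.3% × (1 − 27%) = 6.0590%.
WACC = 0.5618 × 14.9100% + 0.2739 × 2.4090% + 0.1643 × 6.0590% = 10.0315%.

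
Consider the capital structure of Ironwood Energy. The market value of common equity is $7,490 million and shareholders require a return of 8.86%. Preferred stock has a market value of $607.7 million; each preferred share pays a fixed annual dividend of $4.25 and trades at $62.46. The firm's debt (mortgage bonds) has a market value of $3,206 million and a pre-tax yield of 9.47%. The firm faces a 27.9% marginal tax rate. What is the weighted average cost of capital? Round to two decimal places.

8.17%

Cost of preferred: Rp = 4.25 / 62.46 = 6.8044%.
Total capital V = 7490 + 607.7 + 3206 = 11303.7.
Equity: weight = 7490/11303.7 = 0.6626; cost = 8.86%.
Preferred: weight = 607.7/11303.7 = 0.0538; cost = 6.8044%.
Mortgage bonds: weight = 3206/11303.7 = 0.2836; after-tax cost = 9.47% × (1 − 27.9%) = 6.8279%.
WACC = 0.6626 × 8.8600% + 0.0538 × 6.8044% + 0.2836 × 6.8279% = 8.1731%.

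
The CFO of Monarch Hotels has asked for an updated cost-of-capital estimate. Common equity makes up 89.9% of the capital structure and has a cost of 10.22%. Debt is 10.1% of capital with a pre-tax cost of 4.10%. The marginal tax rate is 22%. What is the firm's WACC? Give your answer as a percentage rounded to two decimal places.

9.51%

After-tax cost of debt = 4.1% × (1 − 22%) = 3.1980%.
WACC = 0.899 × 10.2200% + 0.101 × 3.1980% = 9.5108%.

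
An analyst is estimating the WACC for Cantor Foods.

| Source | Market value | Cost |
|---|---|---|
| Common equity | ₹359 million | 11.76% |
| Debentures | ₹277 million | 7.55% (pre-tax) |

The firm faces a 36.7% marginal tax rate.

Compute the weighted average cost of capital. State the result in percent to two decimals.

8.72%

Total capital V = 359 + 277 = 636.
Equity: weight = 359/636 = 0.5645; cost = 11.76%.
Debentures: weight = 277/636 = 0.4355; after-tax cost = 7.55% × (1 − 36.7%) = 4.7791%.
WACC = 0.5645 × 11.7600% + 0.4355 × 4.7791% = 8.7196%.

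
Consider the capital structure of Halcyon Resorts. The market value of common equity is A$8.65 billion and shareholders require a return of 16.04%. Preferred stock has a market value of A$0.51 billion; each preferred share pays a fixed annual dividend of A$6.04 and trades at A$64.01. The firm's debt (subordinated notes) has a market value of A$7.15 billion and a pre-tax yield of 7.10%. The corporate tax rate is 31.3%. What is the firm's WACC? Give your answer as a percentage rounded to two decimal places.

10.94%

Cost of preferred: Rp = 6.04 / 64.01 = 9.4360%.
Total capital V = 8.65 + 0.51 + 7.15 = 16.31.
Equity: weight = 8.65/16.31 = 0.5303; cost = 16.04%.
Preferred: weight = 0.51/16.31 = 0.0313; cost = 9.436%.
Subordinated notes: weight = 7.15/16.31 = 0.4384; after-tax cost = 7.1% × (1 − 31.3%) = 4.8777%.
WACC = 0.5303 × 16.0400% + 0.0313 × 9.4360% + 0.4384 × 4.8777% = 10.9402%.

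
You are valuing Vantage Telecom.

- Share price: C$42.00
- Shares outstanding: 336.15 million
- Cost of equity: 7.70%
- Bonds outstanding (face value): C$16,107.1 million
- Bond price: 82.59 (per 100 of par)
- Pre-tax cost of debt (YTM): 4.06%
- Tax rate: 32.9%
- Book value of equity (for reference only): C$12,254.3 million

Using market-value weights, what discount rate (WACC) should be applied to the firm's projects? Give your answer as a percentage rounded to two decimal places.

Market value of equity E = 42.0 × 336.15m = 14118.3m. Market value of debt D = 16107.1m × 82.59/100 = 13302.85389m.
Total capital V = 14118.3 + 13302.85389 = 27421.15389.
Equity: weight = 14118.3/27421.15389 = 0.5149; cost = 7.7%.
Bonds outstanding: weight = 13302.85389/27421.15389 = 0.4851; after-tax cost = 4.06% × (1 − 32.9%) = 2.7243%.
WACC = 0.5149 × 7.7000% + 0.4851 × 2.7243% = 5.2861%.

5.29%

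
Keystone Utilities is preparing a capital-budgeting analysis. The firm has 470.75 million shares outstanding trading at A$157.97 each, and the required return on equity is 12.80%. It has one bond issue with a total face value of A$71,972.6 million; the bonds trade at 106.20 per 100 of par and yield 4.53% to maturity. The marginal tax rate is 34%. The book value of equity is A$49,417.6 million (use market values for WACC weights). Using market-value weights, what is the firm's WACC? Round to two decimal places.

Market value of equity E = 157.97 × 470.75m = 74364.3775m. Market value of debt D = 71972.6m × 106.2/100 = 76434.9012m.
Total capital V = 74364.3775 + 76434.9012 = 150799.2787.
Equity: weight = 74364.3775/150799.2787 = 0.4931; cost = 12.8%.
Bonds outstanding: weight = 76434.9012/150799.2787 = 0.5069; after-tax cost = 4.53% × (1 − 34%) = 2.9898%.
WACC = 0.4931 × 12.8000% + 0.5069 × 2.9898% = 7.8276%.

7.83%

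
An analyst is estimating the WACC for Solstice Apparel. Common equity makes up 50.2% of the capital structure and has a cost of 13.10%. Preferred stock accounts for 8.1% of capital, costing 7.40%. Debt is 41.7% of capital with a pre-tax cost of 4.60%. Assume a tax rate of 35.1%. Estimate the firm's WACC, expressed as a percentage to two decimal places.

8.42%

After-tax cost of debt = 4.6% × (1 − 35.1%) = 2.9854%.
WACC = 0.502 × 13.1000% + 0.081 × 7.4000% + 0.417 × 2.9854% = 8.4205%.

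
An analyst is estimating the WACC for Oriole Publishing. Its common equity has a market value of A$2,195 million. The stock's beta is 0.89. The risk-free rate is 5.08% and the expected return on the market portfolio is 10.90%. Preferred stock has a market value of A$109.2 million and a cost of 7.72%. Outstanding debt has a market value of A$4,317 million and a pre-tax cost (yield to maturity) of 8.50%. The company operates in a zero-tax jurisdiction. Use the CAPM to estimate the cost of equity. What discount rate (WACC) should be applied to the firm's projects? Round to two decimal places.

Market risk premium = 10.9% − 5.08% = 5.82%.
Cost of equity via CAPM: Re = 5.08% + 0.89 × 5.82% = 10.2598%.
Total capital V = 2195 + 109.2 + 4317 = 6621.2.
Equity: weight = 2195/6621.2 = 0.3315; cost = 10.2598%.
Preferred: weight = 109.2/6621.2 = 0.0165; cost = 7.72%.
Debt: weight = 4317/6621.2 = 0.6520; after-tax cost = 8.5% × (1 − 0%) = 8.5000%.
WACC = 0.3315 × 10.2598% + 0.0165 × 7.7200% + 0.6520 × 8.5000% = 9.0705%.

9.07%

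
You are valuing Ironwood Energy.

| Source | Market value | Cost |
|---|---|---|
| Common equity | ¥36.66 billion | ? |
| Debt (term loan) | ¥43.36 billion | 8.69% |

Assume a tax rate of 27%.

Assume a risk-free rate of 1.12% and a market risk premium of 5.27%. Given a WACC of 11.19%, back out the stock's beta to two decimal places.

Total capital V = 36.66 + 43.36 = 80.02.
Equity weight = 36.66/80.02 = 0.4581.
Term loan weight = 43.36/80.02 = 0.5419.
Debt contribution = 0.5419 × 8.69% × (1 − 27%) = 3.4374%.
Required equity contribution = 11.19% − 3.4374% = 7.7526%  ⇒  Re = 16.9220%.
CAPM: 16.9220% = 1.12% + β × 5.27%  ⇒  β = 2.9985.

3.00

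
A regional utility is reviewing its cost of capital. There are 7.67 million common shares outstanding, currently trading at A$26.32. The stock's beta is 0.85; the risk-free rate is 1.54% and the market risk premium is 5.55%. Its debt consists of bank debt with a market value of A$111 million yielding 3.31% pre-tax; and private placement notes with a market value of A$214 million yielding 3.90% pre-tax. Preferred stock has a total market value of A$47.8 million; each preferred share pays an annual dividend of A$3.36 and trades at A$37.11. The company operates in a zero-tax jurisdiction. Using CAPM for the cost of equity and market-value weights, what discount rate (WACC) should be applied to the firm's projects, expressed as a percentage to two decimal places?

Cost of equity via CAPM: Re = 1.54% + 0.85 × 5.55% = 6.2575%.
Cost of preferred: Rp = 3.36 / 37.11 = 9.0542%.
Market value of equity E = 26.32 × 7.67m = 201.8744m.
Total capital V = 201.8744 + 47.8 + 111 + 214 = 574.6744.
Equity: weight = 201.8744/574.6744 = 0.3513; cost = 6.2575%.
Preferred: weight = 47.8/574.6744 = 0.0832; cost = 9.0542%.
Bank debt: weight = 111/574.6744 = 0.1932; after-tax cost = 3.31% × (1 − 0%) = 3.3100%.
Private placement notes: weight = 214/574.6744 = 0.3724; after-tax cost = 3.9% × (1 − 0%) = 3.9000%.
WACC = 0.3513 × 6.2575% + 0.0832 × 9.0542% + 0.1932 × 3.3100% + 0.3724 × 3.9000% = 5.0429%.

5.04%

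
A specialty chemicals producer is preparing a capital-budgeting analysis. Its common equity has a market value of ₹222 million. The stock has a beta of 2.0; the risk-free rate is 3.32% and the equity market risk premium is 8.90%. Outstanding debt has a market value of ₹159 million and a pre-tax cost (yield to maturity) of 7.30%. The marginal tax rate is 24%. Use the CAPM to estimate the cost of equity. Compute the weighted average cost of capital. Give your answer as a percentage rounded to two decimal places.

Cost of equity via CAPM: Re = 3.32% + 2.0 × 8.9% = 21.1200%.
Total capital V = 222 + 159 = 381.
Equity: weight = 222/381 = 0.5827; cost = 21.12%.
Debt: weight = 159/381 = 0.4173; after-tax cost = 7.3% × (1 − 24%) = 5.5480%.
WACC = 0.5827 × 21.1200% + 0.4173 × 5.5480% = 14.6214%.

14.62%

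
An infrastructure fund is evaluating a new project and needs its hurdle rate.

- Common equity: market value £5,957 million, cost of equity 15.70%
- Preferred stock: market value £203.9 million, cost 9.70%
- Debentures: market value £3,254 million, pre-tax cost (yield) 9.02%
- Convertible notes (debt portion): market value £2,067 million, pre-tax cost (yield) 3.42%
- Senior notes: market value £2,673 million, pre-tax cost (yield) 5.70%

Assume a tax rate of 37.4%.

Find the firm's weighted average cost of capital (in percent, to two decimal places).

Total capital V = 5957 + 203.9 + 3254 + 2067 + 2673 = 14154.9.
Equity: weight = 5957/14154.9 = 0.4208; cost = 15.7%.
Preferred: weight = 203.9/14154.9 = 0.0144; cost = 9.7%.
Debentures: weight = 3254/14154.9 = 0.2299; after-tax cost = 9.02% × (1 − 37.4%) = 5.6465%.
Convertible notes (debt portion): weight = 2067/14154.9 = 0.1460; after-tax cost = 3.42% × (1 − 37.4%) = 2.1409%.
Senior notes: weight = 2673/14154.9 = 0.1888; after-tax cost = 5.7% × (1 − 37.4%) = 3.5682%.
WACC = 0.4208 × 15.7000% + 0.0144 × 9.7000% + 0.2299 × 5.6465% + 0.1460 × 2.1409% + 0.1888 × 3.5682% = 9.0315%.

9.03%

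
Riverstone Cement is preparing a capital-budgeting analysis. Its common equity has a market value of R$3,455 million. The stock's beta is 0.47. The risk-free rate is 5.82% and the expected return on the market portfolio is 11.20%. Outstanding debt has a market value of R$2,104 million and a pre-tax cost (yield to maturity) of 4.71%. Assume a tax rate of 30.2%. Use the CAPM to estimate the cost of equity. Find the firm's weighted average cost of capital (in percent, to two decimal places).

Market risk premium = 11.2% − 5.82% = 5.38%.
Cost of equity via CAPM: Re = 5.82% + 0.47 × 5.38% = 8.3486%.
Total capital V = 3455 + 2104 = 5559.
Equity: weight = 3455/5559 = 0.6215; cost = 8.3486%.
Debt: weight = 2104/5559 = 0.3785; after-tax cost = 4.71% × (1 − 30.2%) = 3.2876%.
WACC = 0.6215 × 8.3486% + 0.3785 × 3.2876% = 6.4331%.

6.43%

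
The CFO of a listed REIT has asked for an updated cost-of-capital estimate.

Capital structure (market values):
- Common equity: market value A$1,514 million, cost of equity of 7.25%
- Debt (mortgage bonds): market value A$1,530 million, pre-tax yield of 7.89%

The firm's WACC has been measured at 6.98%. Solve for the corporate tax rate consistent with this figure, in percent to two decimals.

14.92%

Total capital V = 1514 + 1530 = 3044.
Equity weight = 1514/3044 = 0.4974.
Mortgage bonds weight = 1530/3044 = 0.5026.
Equity contribution = 0.4974 × 7.25% = 3.6059%.
Debt contribution must be 6.98% − 3.6059% = 3.3741%.
0.5026 × 7.89% × (1 − T) = 3.3741%  ⇒  (1 − T) = 0.8508.
T = 14.9199%.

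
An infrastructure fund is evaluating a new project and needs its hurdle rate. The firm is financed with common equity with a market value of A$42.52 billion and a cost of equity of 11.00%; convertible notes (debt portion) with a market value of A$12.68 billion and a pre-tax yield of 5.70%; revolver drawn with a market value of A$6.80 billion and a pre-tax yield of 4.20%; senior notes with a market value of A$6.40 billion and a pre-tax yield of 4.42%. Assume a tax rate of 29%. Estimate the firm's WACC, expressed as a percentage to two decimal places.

8.18%

Total capital V = 42.52 + 12.68 + 6.8 + 6.4 = 68.4.
Equity: weight = 42.52/68.4 = 0.6216; cost = 11%.
Convertible notes (debt portion): weight = 12.68/68.4 = 0.1854; after-tax cost = 5.7% × (1 − 29%) = 4.0470%.
Revolver drawn: weight = 6.8/68.4 = 0.0994; after-tax cost = 4.2% × (1 − 29%) = 2.9820%.
Senior notes: weight = 6.4/68.4 = 0.0936; after-tax cost = 4.42% × (1 − 29%) = 3.1382%.
WACC = 0.6216 × 11.0000% + 0.1854 × 4.0470% + 0.0994 × 2.9820% + 0.0936 × 3.1382% = 8.1783%.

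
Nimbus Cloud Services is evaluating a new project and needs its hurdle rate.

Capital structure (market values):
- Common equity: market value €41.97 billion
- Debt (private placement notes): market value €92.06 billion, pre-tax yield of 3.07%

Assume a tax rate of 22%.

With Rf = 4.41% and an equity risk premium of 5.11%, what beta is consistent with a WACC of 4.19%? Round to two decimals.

0.73

Total capital V = 41.97 + 92.06 = 134.03.
Equity weight = 41.97/134.03 = 0.3131.
Private placement notes weight = 92.06/134.03 = 0.6869.
Debt contribution = 0.6869 × 3.07% × (1 − 22%) = 1.6448%.
Required equity contribution = 4.19% − 1.6448% = 2.5452%  ⇒  Re = 8.1282%.
CAPM: 8.1282% = 4.41% + β × 5.11%  ⇒  β = 0.7276.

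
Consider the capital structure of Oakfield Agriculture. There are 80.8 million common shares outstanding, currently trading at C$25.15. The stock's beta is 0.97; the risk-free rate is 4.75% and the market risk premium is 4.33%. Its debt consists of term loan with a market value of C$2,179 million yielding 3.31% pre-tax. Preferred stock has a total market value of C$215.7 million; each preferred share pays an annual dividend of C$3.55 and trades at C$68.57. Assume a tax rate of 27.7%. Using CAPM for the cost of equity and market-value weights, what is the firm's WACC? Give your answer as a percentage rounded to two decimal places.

Cost of equity via CAPM: Re = 4.75% + 0.97 × 4.33% = 8.9501%.
Cost of preferred: Rp = 3.55 / 68.57 = 5.1772%.
Market value of equity E = 25.15 × 80.8m = 2032.12m.
Total capital V = 2032.12 + 215.7 + 2179 = 4426.82.
Equity: weight = 2032.12/4426.82 = 0.4590; cost = 8.9501%.
Preferred: weight = 215.7/4426.82 = 0.0487; cost = 5.1772%.
Term loan: weight = 2179/4426.82 = 0.4922; after-tax cost = 3.31% × (1 − 27.7%) = 2.3931%.
WACC = 0.4590 × 8.9501% + 0.0487 × 5.1772% + 0.4922 × 2.3931% = 5.5387%.

5.54%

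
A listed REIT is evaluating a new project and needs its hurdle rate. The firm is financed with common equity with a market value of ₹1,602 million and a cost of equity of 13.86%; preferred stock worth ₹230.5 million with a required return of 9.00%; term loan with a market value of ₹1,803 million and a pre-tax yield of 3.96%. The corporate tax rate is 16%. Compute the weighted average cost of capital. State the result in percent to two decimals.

Total capital V = 1602 + 230.5 + 1803 = 3635.5.
Equity: weight = 1602/3635.5 = 0.4407; cost = 13.86%.
Preferred: weight = 230.5/3635.5 = 0.0634; cost = 9%.
Term loan: weight = 1803/3635.5 = 0.4959; after-tax cost = 3.96% × (1 − 16%) = 3.3264%.
WACC = 0.4407 × 13.8600% + 0.0634 × 9.0000% + 0.4959 × 3.3264% = 8.3278%.

8.33%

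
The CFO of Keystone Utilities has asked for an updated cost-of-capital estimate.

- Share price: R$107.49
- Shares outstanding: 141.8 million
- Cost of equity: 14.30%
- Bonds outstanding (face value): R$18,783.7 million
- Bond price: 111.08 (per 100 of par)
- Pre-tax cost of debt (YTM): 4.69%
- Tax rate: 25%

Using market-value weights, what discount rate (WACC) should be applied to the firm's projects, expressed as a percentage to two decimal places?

Market value of equity E = 107.49 × 141.8m = 15242.082m. Market value of debt D = 18783.7m × 111.08/100 = 20864.93396m.
Total capital V = 15242.082 + 20864.93396 = 36107.01596.
Equity: weight = 15242.082/36107.01596 = 0.4221; cost = 14.3%.
Bonds outstanding: weight = 20864.93396/36107.01596 = 0.5779; after-tax cost = 4.69% × (1 − 25%) = 3.5175%.
WACC = 0.4221 × 14.3000% + 0.5779 × 3.5175% = 8.0692%.

8.07%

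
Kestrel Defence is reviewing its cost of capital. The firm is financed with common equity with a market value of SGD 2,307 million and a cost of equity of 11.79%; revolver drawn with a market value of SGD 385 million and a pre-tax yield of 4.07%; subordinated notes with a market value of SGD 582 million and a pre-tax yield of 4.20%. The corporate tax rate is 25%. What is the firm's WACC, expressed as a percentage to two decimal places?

Total capital V = 2307 + 385 + 582 = 3274.
Equity: weight = 2307/3274 = 0.7046; cost = 11.79%.
Revolver drawn: weight = 385/3274 = 0.1176; after-tax cost = 4.07% × (1 − 25%) = 3.0525%.
Subordinated notes: weight = 582/3274 = 0.1778; after-tax cost = 4.2% × (1 − 25%) = 3.1500%.
WACC = 0.7046 × 11.7900% + 0.1176 × 3.0525% + 0.1778 × 3.1500% = 9.2266%.

9.23%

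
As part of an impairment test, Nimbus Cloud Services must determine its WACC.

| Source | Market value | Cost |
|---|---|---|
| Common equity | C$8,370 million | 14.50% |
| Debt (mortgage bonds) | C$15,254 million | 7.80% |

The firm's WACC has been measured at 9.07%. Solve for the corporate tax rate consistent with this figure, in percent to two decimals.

21.92%

Total capital V = 8370 + 15254 = 23624.
Equity weight = 8370/23624 = 0.3543.
Mortgage bonds weight = 15254/23624 = 0.6457.
Equity contribution = 0.3543 × 14.5% = 5.1374%.
Debt contribution must be 9.07% − 5.1374% = 3.9326%.
0.6457 × 7.8% × (1 − T) = 3.9326%  ⇒  (1 − T) = 0.7808.
T = 21.9165%.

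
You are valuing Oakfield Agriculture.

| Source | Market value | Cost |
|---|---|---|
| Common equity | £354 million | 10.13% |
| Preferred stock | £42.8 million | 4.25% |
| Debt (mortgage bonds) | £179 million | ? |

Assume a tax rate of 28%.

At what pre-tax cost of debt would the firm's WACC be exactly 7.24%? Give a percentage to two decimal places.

3.11%

Total capital V = 354 + 42.8 + 179 = 575.8.
Equity weight = 354/575.8 = 0.6148.
Preferred weight = 42.8/575.8 = 0.0743.
Mortgage bonds weight = 179/575.8 = 0.3109.
Equity contribution = 0.6148 × 10.13% = 6.2279%.
Preferred contribution = 0.0743 × 4.25% = 0.3159%.
Remaining for debt = 7.24% − 6.5438% = 0.6962%.
Rd × (1 − 28%) × 0.3109 = 0.6962%  ⇒  Rd = 3.1104%.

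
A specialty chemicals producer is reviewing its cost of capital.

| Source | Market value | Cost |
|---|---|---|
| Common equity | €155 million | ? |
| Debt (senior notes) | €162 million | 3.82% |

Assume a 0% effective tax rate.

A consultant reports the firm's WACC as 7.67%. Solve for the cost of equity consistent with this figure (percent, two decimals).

11.69%

Total capital V = 155 + 162 = 317.
Equity weight = 155/317 = 0.4890.
Senior notes weight = 162/317 = 0.5110.
Debt contribution = 0.5110 × 3.82% × (1 − 0%) = 1.9522%.
Required equity contribution = 7.67% − 1.9522% = 5.7178%.
Re = 5.7178% / 0.4890 = 11.6939%.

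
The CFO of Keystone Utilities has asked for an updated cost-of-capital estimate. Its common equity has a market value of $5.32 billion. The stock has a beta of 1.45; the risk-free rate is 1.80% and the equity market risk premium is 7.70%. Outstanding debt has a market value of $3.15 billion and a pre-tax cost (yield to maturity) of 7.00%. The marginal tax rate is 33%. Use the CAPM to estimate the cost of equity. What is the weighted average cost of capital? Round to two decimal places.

Cost of equity via CAPM: Re = 1.8% + 1.45 × 7.7% = 12.9650%.
Total capital V = 5.32 + 3.15 = 8.47.
Equity: weight = 5.32/8.47 = 0.6281; cost = 12.965%.
Debt: weight = 3.15/8.47 = 0.3719; after-tax cost = 7% × (1 − 33%) = 4.6900%.
WACC = 0.6281 × 12.9650% + 0.3719 × 4.6900% = 9.8875%.

9.89%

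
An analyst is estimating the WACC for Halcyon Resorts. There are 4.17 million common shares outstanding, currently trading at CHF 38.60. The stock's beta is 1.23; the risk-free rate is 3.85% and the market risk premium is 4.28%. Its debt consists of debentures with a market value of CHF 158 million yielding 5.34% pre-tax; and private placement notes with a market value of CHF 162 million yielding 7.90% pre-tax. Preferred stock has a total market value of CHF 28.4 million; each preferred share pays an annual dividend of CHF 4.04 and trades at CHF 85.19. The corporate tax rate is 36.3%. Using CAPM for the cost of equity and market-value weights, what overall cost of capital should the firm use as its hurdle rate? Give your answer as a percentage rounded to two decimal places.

5.80%

Cost of equity via CAPM: Re = 3.85% + 1.23 × 4.28% = 9.1144%.
Cost of preferred: Rp = 4.04 / 85.19 = 4.7423%.
Market value of equity E = 38.6 × 4.17m = 160.962m.
Total capital V = 160.962 + 28.4 + 158 + 162 = 509.362.
Equity: weight = 160.962/509.362 = 0.3160; cost = 9.1144%.
Preferred: weight = 28.4/509.362 = 0.0558; cost = 4.7423%.
Debentures: weight = 158/509.362 = 0.3102; after-tax cost = 5.34% × (1 − 36.3%) = 3.4016%.
Private placement notes: weight = 162/509.362 = 0.3180; after-tax cost = 7.9% × (1 − 36.3%) = 5.0323%.
WACC = 0.3160 × 9.1144% + 0.0558 × 4.7423% + 0.3102 × 3.4016% + 0.3180 × 5.0323% = 5.8003%.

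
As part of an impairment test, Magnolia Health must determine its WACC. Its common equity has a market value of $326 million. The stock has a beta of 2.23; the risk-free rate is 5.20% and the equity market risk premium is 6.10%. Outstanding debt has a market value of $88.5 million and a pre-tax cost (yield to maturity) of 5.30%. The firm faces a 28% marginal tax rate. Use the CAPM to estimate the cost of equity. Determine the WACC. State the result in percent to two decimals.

Cost of equity via CAPM: Re = 5.2% + 2.23 × 6.1% = 18.8030%.
Total capital V = 326 + 88.5 = 414.5.
Equity: weight = 326/414.5 = 0.7865; cost = 18.803%.
Debt: weight = 88.5/414.5 = 0.2135; after-tax cost = 5.3% × (1 − 28%) = 3.8160%.
WACC = 0.7865 × 18.8030% + 0.2135 × 3.8160% = 15.6031%.

15.60%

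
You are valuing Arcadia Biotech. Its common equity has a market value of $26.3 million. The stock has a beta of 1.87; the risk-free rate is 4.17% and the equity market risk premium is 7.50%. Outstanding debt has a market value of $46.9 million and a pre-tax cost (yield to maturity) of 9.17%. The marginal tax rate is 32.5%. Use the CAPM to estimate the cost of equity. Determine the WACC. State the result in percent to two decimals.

Cost of equity via CAPM: Re = 4.17% + 1.87 × 7.5% = 18.1950%.
Total capital V = 26.3 + 46.9 = 73.2.
Equity: weight = 26.3/73.2 = 0.3593; cost = 18.195%.
Debt: weight = 46.9/73.2 = 0.6407; after-tax cost = 9.17% × (1 − 32.5%) = 6.1898%.
WACC = 0.3593 × 18.1950% + 0.6407 × 6.1898% = 10.5031%.

10.50%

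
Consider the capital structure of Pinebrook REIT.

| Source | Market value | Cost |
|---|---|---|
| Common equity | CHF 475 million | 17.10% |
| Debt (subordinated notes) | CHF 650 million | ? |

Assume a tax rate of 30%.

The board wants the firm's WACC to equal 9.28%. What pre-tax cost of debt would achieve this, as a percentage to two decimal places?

Total capital V = 475 + 650 = 1125.
Equity weight = 475/1125 = 0.4222.
Subordinated notes weight = 650/1125 = 0.5778.
Equity contribution = 0.4222 × 17.1% = 7.2200%.
Remaining for debt = 9.28% − 7.2200% = 2.0600%.
Rd × (1 − 30%) × 0.5778 = 2.0600%  ⇒  Rd = 5.0934%.

5.09%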